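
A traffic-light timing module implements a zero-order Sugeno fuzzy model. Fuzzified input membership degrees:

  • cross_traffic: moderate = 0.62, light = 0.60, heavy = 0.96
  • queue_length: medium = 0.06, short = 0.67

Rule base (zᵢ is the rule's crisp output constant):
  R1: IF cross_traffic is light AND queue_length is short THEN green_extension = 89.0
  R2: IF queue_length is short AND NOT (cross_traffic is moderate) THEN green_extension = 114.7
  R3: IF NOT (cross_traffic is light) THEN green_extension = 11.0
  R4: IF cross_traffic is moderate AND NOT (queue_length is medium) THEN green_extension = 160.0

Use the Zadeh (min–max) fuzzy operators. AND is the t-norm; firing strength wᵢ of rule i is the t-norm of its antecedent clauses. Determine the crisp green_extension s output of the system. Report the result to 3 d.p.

100.293

R1 (z=89.0): light=0.60, short=0.67; AND[min(a, b)] → w = 0.60
R2 (z=114.7): short=0.67, ¬moderate=1−0.62=0.38; AND[min(a, b)] → w = 0.38
R3 (z=11.0): ¬light=1−0.60=0.40 → w = 0.40
R4 (z=160.0): moderate=0.62, ¬medium=1−0.06=0.94; AND[min(a, b)] → w = 0.62
Weighted average = (0.60·89.0 + 0.38·114.7 + 0.40·11.0 + 0.62·160.0) / (0.60 + 0.38 + 0.40 + 0.62)
  = 200.5860 / 2.0000 = 100.293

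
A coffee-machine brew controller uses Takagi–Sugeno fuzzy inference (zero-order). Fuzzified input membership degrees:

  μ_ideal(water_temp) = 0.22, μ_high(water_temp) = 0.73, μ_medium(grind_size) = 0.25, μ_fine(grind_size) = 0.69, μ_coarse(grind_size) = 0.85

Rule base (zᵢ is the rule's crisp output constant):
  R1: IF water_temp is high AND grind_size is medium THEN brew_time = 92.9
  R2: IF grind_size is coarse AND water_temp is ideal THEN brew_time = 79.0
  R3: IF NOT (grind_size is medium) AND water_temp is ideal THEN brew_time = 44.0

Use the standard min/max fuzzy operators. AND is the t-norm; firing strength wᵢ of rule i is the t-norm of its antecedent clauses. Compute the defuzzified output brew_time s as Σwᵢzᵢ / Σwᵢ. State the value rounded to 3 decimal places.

72.877

R1 (z=92.9): high=0.73, medium=0.25; AND[min(a, b)] → w = 0.25
R2 (z=79.0): coarse=0.85, ideal=0.22; AND[min(a, b)] → w = 0.22
R3 (z=44.0): ¬medium=1−0.25=0.75, ideal=0.22; AND[min(a, b)] → w = 0.22
Weighted average = (0.25·92.9 + 0.22·79.0 + 0.22·44.0) / (0.25 + 0.22 + 0.22)
  = 50.2850 / 0.6900 = 72.877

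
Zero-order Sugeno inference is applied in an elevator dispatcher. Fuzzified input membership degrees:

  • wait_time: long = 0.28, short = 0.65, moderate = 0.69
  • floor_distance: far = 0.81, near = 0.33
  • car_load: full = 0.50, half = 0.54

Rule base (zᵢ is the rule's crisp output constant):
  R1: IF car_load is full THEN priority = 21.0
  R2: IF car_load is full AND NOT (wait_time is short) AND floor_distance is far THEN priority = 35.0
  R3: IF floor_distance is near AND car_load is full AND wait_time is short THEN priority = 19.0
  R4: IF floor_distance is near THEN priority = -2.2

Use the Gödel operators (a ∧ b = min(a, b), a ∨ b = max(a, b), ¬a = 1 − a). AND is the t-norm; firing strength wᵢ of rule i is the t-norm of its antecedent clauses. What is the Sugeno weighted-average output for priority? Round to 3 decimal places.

R1 (z=21.0): full=0.50 → w = 0.50
R2 (z=35.0): full=0.50, ¬short=1−0.65=0.35, far=0.81; AND[min(a, b)] → w = 0.35
R3 (z=19.0): near=0.33, full=0.50, short=0.65; AND[min(a, b)] → w = 0.33
R4 (z=-2.2): near=0.33 → w = 0.33
Weighted average = (0.50·21.0 + 0.35·35.0 + 0.33·19.0 + 0.33·-2.2) / (0.50 + 0.35 + 0.33 + 0.33)
  = 28.2940 / 1.5100 = 18.738

18.738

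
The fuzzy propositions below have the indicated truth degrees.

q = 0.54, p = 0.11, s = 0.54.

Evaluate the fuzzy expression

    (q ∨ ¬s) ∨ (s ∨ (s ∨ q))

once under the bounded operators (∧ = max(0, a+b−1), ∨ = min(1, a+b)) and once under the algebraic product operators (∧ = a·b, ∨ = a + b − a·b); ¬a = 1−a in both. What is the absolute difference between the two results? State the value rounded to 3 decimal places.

0.024

Under bounded:
  ¬s = 1 − 0.54 = 0.46
  q ∨ ¬s = min(1, a+b) on (0.54, 0.46) = 1.00
  s ∨ q = min(1, a+b) on (0.54, 0.54) = 1.00
  s ∨ (s ∨ q) = min(1, a+b) on (0.54, 1.00) = 1.00
  (q ∨ ¬s) ∨ (s ∨ (s ∨ q)) = min(1, a+b) on (1.00, 1.00) = 1.00
  → value = 1.0000
Under algebraic product:
  ¬s = 1 − 0.5400 = 0.4600
  q ∨ ¬s = a + b − a·b on (0.5400, 0.4600) = 0.7516
  s ∨ q = a + b − a·b on (0.5400, 0.5400) = 0.7884
  s ∨ (s ∨ q) = a + b − a·b on (0.5400, 0.7884) = 0.9027
  (q ∨ ¬s) ∨ (s ∨ (s ∨ q)) = a + b − a·b on (0.7516, 0.9027) = 0.9758
  → value = 0.9758
|1.0000 − 0.9758| = 0.024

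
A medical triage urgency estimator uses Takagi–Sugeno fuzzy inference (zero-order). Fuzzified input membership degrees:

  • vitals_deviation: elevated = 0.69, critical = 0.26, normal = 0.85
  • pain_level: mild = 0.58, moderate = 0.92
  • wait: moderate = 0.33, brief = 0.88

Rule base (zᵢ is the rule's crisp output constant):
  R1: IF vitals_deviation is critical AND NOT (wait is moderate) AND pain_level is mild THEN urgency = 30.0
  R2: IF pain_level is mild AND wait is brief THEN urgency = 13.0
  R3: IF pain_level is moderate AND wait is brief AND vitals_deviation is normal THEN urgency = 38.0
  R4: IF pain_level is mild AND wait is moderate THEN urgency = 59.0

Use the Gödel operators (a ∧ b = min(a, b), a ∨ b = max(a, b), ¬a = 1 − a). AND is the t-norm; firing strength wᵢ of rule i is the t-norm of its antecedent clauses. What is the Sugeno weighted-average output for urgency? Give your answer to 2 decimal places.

R1 (z=30.0): critical=0.26, ¬moderate=1−0.33=0.67, mild=0.58; AND[min(a, b)] → w = 0.26
R2 (z=13.0): mild=0.58, brief=0.88; AND[min(a, b)] → w = 0.58
R3 (z=38.0): moderate=0.92, brief=0.88, normal=0.85; AND[min(a, b)] → w = 0.85
R4 (z=59.0): mild=0.58, moderate=0.33; AND[min(a, b)] → w = 0.33
Weighted average = (0.26·30.0 + 0.58·13.0 + 0.85·38.0 + 0.33·59.0) / (0.26 + 0.58 + 0.85 + 0.33)
  = 67.1100 / 2.0200 = 33.22

33.22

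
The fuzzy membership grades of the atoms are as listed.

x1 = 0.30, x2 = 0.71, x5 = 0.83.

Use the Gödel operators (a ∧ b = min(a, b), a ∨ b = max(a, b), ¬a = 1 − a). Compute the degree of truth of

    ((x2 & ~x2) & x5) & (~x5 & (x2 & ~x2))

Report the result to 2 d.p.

0.17

~x2 = 1 − 0.71 = 0.29
x2 & ~x2 = min(a, b) on (0.71, 0.29) = 0.29
(x2 & ~x2) & x5 = min(a, b) on (0.29, 0.83) = 0.29
~x5 = 1 − 0.83 = 0.17
~x2 = 1 − 0.71 = 0.29
x2 & ~x2 = min(a, b) on (0.71, 0.29) = 0.29
~x5 & (x2 & ~x2) = min(a, b) on (0.17, 0.29) = 0.17
((x2 & ~x2) & x5) & (~x5 & (x2 & ~x2)) = min(a, b) on (0.29, 0.17) = 0.17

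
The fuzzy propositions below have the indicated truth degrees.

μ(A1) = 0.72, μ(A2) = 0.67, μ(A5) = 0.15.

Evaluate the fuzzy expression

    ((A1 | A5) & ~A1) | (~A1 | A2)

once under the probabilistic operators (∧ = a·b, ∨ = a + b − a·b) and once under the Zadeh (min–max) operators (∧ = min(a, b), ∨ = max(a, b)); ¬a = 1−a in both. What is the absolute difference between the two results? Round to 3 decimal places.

Under probabilistic:
  A1 | A5 = a + b − a·b on (0.7200, 0.1500) = 0.7620
  ~A1 = 1 − 0.7200 = 0.2800
  (A1 | A5) & ~A1 = a·b on (0.7620, 0.2800) = 0.2134
  ~A1 = 1 − 0.7200 = 0.2800
  ~A1 | A2 = a + b − a·b on (0.2800, 0.6700) = 0.7624
  ((A1 | A5) & ~A1) | (~A1 | A2) = a + b − a·b on (0.2134, 0.7624) = 0.8131
  → value = 0.8131
Under Zadeh (min–max):
  A1 | A5 = max(a, b) on (0.72, 0.15) = 0.72
  ~A1 = 1 − 0.72 = 0.28
  (A1 | A5) & ~A1 = min(a, b) on (0.72, 0.28) = 0.28
  ~A1 = 1 − 0.72 = 0.28
  ~A1 | A2 = max(a, b) on (0.28, 0.67) = 0.67
  ((A1 | A5) & ~A1) | (~A1 | A2) = max(a, b) on (0.28, 0.67) = 0.67
  → value = 0.6700
|0.8131 − 0.6700| = 0.143

0.143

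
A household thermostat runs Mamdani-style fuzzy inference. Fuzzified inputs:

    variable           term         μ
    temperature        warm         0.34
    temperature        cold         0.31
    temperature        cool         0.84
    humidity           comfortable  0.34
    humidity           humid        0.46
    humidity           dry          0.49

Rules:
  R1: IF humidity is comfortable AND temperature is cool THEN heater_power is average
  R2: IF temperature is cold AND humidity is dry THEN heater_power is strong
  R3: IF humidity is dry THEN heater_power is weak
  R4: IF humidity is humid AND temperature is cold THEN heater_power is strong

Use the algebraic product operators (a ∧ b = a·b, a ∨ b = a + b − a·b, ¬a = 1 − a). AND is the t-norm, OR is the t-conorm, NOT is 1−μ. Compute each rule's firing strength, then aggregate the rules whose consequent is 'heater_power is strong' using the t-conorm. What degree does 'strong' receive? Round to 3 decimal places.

R1: comfortable=0.34, cool=0.84; AND[a·b] → w = 0.2856
R2: cold=0.31, dry=0.49; AND[a·b] → w = 0.1519
R3: dry=0.49 → w = 0.4900
R4: humid=0.46, cold=0.31; AND[a·b] → w = 0.1426
Rules with consequent 'strong': {R2, R4} → strengths 0.1519, 0.1426
Aggregate via t-conorm [a + b − a·b]: 0.2728

0.273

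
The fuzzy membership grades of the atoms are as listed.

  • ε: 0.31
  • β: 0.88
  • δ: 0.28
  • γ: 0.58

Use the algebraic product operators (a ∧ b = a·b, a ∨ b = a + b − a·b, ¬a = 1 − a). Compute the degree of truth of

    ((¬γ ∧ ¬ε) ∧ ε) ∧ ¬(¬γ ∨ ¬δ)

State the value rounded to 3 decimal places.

0.015

¬γ = 1 − 0.5800 = 0.4200
¬ε = 1 − 0.3100 = 0.6900
¬γ ∧ ¬ε = a·b on (0.4200, 0.6900) = 0.2898
(¬γ ∧ ¬ε) ∧ ε = a·b on (0.2898, 0.3100) = 0.0898
¬γ = 1 − 0.5800 = 0.4200
¬δ = 1 − 0.2800 = 0.7200
¬γ ∨ ¬δ = a + b − a·b on (0.4200, 0.7200) = 0.8376
¬(¬γ ∨ ¬δ) = 1 − 0.8376 = 0.1624
((¬γ ∧ ¬ε) ∧ ε) ∧ ¬(¬γ ∨ ¬δ) = a·b on (0.0898, 0.1624) = 0.0146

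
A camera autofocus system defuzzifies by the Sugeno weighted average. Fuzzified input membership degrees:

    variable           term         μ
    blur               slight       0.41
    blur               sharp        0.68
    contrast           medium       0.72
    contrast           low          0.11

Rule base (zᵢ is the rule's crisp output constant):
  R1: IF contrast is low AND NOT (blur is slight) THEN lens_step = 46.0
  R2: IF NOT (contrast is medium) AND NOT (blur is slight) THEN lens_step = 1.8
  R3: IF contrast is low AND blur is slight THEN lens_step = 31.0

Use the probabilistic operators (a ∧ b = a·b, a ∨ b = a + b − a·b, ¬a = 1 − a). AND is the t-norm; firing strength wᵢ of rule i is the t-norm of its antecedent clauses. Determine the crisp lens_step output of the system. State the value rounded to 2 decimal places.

17.01

R1 (z=46.0): low=0.11, ¬slight=1−0.41=0.59; AND[a·b] → w = 0.0649
R2 (z=1.8): ¬medium=1−0.72=0.28, ¬slight=1−0.41=0.59; AND[a·b] → w = 0.1652
R3 (z=31.0): low=0.11, slight=0.41; AND[a·b] → w = 0.0451
Weighted average = (0.0649·46.0 + 0.1652·1.8 + 0.0451·31.0) / (0.0649 + 0.1652 + 0.0451)
  = 4.6809 / 0.2752 = 17.01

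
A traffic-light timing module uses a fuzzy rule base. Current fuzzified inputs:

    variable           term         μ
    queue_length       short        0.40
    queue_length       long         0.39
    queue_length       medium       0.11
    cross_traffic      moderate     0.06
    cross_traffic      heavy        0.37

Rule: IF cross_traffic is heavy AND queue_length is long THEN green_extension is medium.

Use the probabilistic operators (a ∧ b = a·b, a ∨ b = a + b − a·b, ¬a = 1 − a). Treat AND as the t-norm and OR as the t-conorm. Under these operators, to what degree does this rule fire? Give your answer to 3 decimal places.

firing strength: heavy=0.37, long=0.39; AND[a·b] → w = 0.1443

0.144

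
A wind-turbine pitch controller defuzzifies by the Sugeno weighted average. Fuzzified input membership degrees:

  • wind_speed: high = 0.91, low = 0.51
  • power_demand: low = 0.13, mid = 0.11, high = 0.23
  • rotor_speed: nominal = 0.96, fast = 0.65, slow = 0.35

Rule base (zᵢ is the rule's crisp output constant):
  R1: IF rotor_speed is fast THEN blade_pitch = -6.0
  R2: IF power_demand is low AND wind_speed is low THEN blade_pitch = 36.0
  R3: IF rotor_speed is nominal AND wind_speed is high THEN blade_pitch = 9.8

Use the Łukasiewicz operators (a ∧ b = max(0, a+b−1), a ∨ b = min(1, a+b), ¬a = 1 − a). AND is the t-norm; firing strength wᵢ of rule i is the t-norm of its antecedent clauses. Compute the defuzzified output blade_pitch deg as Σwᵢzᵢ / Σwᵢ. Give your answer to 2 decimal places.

3.04

R1 (z=-6.0): fast=0.65 → w = 0.65
R2 (z=36.0): low=0.13, low=0.51; AND[max(0, a+b−1)] → w = 0.00
R3 (z=9.8): nominal=0.96, high=0.91; AND[max(0, a+b−1)] → w = 0.87
Weighted average = (0.65·-6.0 + 0.00·36.0 + 0.87·9.8) / (0.65 + 0.00 + 0.87)
  = 4.6260 / 1.5200 = 3.04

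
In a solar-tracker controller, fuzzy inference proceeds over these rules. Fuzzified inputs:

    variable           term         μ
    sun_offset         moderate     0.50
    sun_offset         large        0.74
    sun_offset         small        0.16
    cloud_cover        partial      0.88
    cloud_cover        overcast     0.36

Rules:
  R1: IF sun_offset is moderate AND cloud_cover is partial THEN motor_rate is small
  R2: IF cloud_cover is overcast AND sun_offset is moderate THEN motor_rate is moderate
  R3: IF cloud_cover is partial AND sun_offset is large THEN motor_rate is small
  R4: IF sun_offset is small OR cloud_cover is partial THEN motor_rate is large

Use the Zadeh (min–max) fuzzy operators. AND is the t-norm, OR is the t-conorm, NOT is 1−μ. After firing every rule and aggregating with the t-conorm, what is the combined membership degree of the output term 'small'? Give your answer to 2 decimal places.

0.74

R1: moderate=0.50, partial=0.88; AND[min(a, b)] → w = 0.50
R2: overcast=0.36, moderate=0.50; AND[min(a, b)] → w = 0.36
R3: partial=0.88, large=0.74; AND[min(a, b)] → w = 0.74
R4: small=0.16, partial=0.88; OR[max(a, b)] → w = 0.88
Rules with consequent 'small': {R1, R3} → strengths 0.50, 0.74
Aggregate via t-conorm [max(a, b)]: 0.74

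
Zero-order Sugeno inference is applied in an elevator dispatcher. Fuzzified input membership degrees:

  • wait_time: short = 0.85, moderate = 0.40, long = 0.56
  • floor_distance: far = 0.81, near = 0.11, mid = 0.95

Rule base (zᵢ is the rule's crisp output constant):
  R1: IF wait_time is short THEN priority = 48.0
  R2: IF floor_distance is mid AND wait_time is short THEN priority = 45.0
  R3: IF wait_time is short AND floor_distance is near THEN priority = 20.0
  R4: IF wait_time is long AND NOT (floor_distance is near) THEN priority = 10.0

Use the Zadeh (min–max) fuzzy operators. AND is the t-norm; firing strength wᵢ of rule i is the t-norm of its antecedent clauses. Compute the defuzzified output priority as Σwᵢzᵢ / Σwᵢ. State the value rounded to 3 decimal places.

36.646

R1 (z=48.0): short=0.85 → w = 0.85
R2 (z=45.0): mid=0.95, short=0.85; AND[min(a, b)] → w = 0.85
R3 (z=20.0): short=0.85, near=0.11; AND[min(a, b)] → w = 0.11
R4 (z=10.0): long=0.56, ¬near=1−0.11=0.89; AND[min(a, b)] → w = 0.56
Weighted average = (0.85·48.0 + 0.85·45.0 + 0.11·20.0 + 0.56·10.0) / (0.85 + 0.85 + 0.11 + 0.56)
  = 86.8500 / 2.3700 = 36.646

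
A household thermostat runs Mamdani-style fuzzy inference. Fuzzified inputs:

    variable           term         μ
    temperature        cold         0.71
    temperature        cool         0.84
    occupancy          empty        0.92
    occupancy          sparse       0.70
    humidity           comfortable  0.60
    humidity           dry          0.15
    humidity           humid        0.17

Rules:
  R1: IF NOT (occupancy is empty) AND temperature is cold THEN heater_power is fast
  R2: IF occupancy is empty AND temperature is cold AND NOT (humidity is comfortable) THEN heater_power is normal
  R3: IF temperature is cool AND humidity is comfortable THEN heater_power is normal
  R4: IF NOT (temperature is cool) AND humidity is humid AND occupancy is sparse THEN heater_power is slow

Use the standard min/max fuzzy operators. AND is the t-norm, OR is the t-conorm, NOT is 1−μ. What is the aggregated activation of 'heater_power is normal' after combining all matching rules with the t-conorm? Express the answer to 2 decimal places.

0.60

R1: ¬empty=1−0.92=0.08, cold=0.71; AND[min(a, b)] → w = 0.08
R2: empty=0.92, cold=0.71, ¬comfortable=1−0.60=0.40; AND[min(a, b)] → w = 0.40
R3: cool=0.84, comfortable=0.60; AND[min(a, b)] → w = 0.60
R4: ¬cool=1−0.84=0.16, humid=0.17, sparse=0.70; AND[min(a, b)] → w = 0.16
Rules with consequent 'normal': {R2, R3} → strengths 0.40, 0.60
Aggregate via t-conorm [max(a, b)]: 0.60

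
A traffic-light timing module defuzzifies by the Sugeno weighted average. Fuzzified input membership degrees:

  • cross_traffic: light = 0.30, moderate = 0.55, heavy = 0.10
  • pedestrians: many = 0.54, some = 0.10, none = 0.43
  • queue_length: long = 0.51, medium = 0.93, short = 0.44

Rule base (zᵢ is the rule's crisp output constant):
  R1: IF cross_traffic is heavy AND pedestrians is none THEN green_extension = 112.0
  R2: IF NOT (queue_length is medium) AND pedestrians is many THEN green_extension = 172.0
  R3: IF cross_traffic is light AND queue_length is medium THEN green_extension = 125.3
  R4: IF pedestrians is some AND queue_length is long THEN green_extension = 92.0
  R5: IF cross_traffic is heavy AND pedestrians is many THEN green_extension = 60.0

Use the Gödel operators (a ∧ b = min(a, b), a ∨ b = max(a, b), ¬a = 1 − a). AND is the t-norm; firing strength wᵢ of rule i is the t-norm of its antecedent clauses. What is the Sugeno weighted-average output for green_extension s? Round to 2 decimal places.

113.48

R1 (z=112.0): heavy=0.10, none=0.43; AND[min(a, b)] → w = 0.10
R2 (z=172.0): ¬medium=1−0.93=0.07, many=0.54; AND[min(a, b)] → w = 0.07
R3 (z=125.3): light=0.30, medium=0.93; AND[min(a, b)] → w = 0.30
R4 (z=92.0): some=0.10, long=0.51; AND[min(a, b)] → w = 0.10
R5 (z=60.0): heavy=0.10, many=0.54; AND[min(a, b)] → w = 0.10
Weighted average = (0.10·112.0 + 0.07·172.0 + 0.30·125.3 + 0.10·92.0 + 0.10·60.0) / (0.10 + 0.07 + 0.30 + 0.10 + 0.10)
  = 76.0300 / 0.6700 = 113.48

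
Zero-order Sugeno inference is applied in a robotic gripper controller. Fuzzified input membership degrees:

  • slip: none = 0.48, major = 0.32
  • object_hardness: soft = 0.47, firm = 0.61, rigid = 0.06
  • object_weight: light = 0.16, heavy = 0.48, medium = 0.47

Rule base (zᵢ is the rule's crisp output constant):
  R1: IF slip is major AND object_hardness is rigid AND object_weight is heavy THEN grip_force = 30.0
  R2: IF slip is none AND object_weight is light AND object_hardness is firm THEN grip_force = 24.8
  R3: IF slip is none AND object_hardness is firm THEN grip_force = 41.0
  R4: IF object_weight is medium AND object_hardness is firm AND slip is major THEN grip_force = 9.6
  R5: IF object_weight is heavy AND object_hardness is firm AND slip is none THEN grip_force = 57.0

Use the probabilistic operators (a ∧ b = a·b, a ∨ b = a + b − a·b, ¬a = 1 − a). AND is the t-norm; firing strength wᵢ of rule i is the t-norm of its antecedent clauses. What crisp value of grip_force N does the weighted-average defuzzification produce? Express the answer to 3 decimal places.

38.432

R1 (z=30.0): major=0.32, rigid=0.06, heavy=0.48; AND[a·b] → w = 0.0092
R2 (z=24.8): none=0.48, light=0.16, firm=0.61; AND[a·b] → w = 0.0468
R3 (z=41.0): none=0.48, firm=0.61; AND[a·b] → w = 0.2928
R4 (z=9.6): medium=0.47, firm=0.61, major=0.32; AND[a·b] → w = 0.0917
R5 (z=57.0): heavy=0.48, firm=0.61, none=0.48; AND[a·b] → w = 0.1405
Weighted average = (0.0092·30.0 + 0.0468·24.8 + 0.2928·41.0 + 0.0917·9.6 + 0.1405·57.0) / (0.0092 + 0.0468 + 0.2928 + 0.0917 + 0.1405)
  = 22.3349 / 0.5812 = 38.432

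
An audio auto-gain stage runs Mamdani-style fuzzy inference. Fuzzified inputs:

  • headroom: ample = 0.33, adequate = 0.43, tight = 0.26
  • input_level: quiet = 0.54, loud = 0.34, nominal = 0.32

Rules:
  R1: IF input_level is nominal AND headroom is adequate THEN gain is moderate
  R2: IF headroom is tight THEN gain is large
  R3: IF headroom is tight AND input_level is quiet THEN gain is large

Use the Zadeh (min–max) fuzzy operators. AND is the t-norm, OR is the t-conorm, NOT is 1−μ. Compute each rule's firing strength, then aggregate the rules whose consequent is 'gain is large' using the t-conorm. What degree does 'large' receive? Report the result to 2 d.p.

0.26

R1: nominal=0.32, adequate=0.43; AND[min(a, b)] → w = 0.32
R2: tight=0.26 → w = 0.26
R3: tight=0.26, quiet=0.54; AND[min(a, b)] → w = 0.26
Rules with consequent 'large': {R2, R3} → strengths 0.26, 0.26
Aggregate via t-conorm [max(a, b)]: 0.26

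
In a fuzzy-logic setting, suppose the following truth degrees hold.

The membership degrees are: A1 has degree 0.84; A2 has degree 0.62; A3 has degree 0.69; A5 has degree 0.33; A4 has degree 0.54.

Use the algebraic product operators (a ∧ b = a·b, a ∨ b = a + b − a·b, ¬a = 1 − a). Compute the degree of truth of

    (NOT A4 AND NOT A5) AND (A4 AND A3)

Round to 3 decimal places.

NOT A4 = 1 − 0.5400 = 0.4600
NOT A5 = 1 − 0.3300 = 0.6700
NOT A4 AND NOT A5 = a·b on (0.4600, 0.6700) = 0.3082
A4 AND A3 = a·b on (0.5400, 0.6900) = 0.3726
(NOT A4 AND NOT A5) AND (A4 AND A3) = a·b on (0.3082, 0.3726) = 0.1148

0.115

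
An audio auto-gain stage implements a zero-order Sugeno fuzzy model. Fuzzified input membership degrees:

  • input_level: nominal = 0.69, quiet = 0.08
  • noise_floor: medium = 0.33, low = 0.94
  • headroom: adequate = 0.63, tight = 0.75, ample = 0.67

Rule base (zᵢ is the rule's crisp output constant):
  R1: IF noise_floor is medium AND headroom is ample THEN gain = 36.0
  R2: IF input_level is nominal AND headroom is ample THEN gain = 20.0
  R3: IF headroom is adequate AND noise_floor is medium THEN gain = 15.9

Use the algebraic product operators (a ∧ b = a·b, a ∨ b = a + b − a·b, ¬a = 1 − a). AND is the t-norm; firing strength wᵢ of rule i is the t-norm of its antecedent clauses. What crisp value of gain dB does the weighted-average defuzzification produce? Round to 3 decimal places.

R1 (z=36.0): medium=0.33, ample=0.67; AND[a·b] → w = 0.2211
R2 (z=20.0): nominal=0.69, ample=0.67; AND[a·b] → w = 0.4623
R3 (z=15.9): adequate=0.63, medium=0.33; AND[a·b] → w = 0.2079
Weighted average = (0.2211·36.0 + 0.4623·20.0 + 0.2079·15.9) / (0.2211 + 0.4623 + 0.2079)
  = 20.5112 / 0.8913 = 23.013

23.013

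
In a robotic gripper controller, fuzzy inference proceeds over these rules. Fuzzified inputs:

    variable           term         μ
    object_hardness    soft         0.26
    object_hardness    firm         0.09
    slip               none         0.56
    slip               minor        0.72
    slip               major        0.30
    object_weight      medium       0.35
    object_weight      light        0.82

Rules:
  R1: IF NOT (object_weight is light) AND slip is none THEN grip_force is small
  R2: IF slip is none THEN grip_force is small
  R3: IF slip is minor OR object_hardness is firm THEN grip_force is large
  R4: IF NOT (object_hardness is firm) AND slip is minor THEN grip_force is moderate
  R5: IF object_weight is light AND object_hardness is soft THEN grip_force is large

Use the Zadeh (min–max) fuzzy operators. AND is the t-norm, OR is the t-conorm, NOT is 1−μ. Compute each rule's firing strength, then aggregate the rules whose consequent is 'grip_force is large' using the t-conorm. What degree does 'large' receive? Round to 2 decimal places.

R1: ¬light=1−0.82=0.18, none=0.56; AND[min(a, b)] → w = 0.18
R2: none=0.56 → w = 0.56
R3: minor=0.72, firm=0.09; OR[max(a, b)] → w = 0.72
R4: ¬firm=1−0.09=0.91, minor=0.72; AND[min(a, b)] → w = 0.72
R5: light=0.82, soft=0.26; AND[min(a, b)] → w = 0.26
Rules with consequent 'large': {R3, R5} → strengths 0.72, 0.26
Aggregate via t-conorm [max(a, b)]: 0.72

0.72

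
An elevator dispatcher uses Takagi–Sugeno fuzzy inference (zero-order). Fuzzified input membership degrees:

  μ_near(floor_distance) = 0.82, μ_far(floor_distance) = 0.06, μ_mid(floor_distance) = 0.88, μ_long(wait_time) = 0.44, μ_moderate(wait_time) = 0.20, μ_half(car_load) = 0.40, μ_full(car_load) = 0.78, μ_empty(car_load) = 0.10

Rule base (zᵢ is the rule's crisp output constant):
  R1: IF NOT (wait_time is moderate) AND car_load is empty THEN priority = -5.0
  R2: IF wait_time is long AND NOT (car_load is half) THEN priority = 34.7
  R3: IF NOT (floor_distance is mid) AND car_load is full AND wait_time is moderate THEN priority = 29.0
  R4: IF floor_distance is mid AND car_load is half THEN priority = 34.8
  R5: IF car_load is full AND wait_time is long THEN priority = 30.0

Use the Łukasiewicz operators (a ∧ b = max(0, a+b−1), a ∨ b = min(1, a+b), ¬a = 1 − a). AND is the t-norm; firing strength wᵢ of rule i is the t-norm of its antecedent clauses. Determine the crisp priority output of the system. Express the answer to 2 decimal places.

32.84

R1 (z=-5.0): ¬moderate=1−0.20=0.80, empty=0.10; AND[max(0, a+b−1)] → w = 0.00
R2 (z=34.7): long=0.44, ¬half=1−0.40=0.60; AND[max(0, a+b−1)] → w = 0.04
R3 (z=29.0): ¬mid=1−0.88=0.12, full=0.78, moderate=0.20; AND[max(0, a+b−1)] → w = 0.00
R4 (z=34.8): mid=0.88, half=0.40; AND[max(0, a+b−1)] → w = 0.28
R5 (z=30.0): full=0.78, long=0.44; AND[max(0, a+b−1)] → w = 0.22
Weighted average = (0.00·-5.0 + 0.04·34.7 + 0.00·29.0 + 0.28·34.8 + 0.22·30.0) / (0.00 + 0.04 + 0.00 + 0.28 + 0.22)
  = 17.7320 / 0.5400 = 32.84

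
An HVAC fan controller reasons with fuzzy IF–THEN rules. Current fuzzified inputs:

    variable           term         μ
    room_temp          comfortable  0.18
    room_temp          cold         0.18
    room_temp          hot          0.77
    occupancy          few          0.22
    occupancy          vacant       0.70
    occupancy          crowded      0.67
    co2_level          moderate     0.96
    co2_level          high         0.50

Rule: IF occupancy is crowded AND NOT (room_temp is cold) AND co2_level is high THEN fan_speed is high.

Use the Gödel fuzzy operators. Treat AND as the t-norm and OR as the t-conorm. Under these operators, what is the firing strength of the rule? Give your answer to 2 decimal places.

0.50

firing strength: crowded=0.67, ¬cold=1−0.18=0.82, high=0.50; AND[min(a, b)] → w = 0.50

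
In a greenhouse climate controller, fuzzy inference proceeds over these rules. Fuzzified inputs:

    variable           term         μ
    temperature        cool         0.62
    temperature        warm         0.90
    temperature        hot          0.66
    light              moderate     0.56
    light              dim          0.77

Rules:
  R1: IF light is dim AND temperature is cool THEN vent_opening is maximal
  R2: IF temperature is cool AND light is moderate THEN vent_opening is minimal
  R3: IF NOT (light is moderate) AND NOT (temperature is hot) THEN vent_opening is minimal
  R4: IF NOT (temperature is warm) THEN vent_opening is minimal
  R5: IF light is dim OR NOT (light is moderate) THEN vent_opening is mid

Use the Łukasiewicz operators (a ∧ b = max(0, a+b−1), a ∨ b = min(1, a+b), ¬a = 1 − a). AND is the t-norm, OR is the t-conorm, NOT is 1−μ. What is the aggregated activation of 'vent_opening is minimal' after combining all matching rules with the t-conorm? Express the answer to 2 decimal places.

R1: dim=0.77, cool=0.62; AND[max(0, a+b−1)] → w = 0.39
R2: cool=0.62, moderate=0.56; AND[max(0, a+b−1)] → w = 0.18
R3: ¬moderate=1−0.56=0.44, ¬hot=1−0.66=0.34; AND[max(0, a+b−1)] → w = 0.00
R4: ¬warm=1−0.90=0.10 → w = 0.10
R5: dim=0.77, ¬moderate=1−0.56=0.44; OR[min(1, a+b)] → w = 1.00
Rules with consequent 'minimal': {R2, R3, R4} → strengths 0.18, 0.00, 0.10
Aggregate via t-conorm [min(1, a+b)]: 0.28

0.28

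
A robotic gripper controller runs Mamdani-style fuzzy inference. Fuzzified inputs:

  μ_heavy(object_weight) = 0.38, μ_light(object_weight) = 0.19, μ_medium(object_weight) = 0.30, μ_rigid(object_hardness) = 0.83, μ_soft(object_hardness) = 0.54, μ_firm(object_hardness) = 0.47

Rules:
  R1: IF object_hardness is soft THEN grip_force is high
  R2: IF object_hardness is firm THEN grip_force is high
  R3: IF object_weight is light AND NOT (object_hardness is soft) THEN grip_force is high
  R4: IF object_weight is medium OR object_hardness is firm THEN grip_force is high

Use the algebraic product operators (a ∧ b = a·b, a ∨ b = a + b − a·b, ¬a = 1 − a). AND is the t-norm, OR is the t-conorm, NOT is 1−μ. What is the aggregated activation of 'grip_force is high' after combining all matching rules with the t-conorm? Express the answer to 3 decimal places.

R1: soft=0.54 → w = 0.5400
R2: firm=0.47 → w = 0.4700
R3: light=0.19, ¬soft=1−0.54=0.46; AND[a·b] → w = 0.0874
R4: medium=0.30, firm=0.47; OR[a + b − a·b] → w = 0.6290
Rules with consequent 'high': {R1, R2, R3, R4} → strengths 0.5400, 0.4700, 0.0874, 0.6290
Aggregate via t-conorm [a + b − a·b]: 0.9175

0.917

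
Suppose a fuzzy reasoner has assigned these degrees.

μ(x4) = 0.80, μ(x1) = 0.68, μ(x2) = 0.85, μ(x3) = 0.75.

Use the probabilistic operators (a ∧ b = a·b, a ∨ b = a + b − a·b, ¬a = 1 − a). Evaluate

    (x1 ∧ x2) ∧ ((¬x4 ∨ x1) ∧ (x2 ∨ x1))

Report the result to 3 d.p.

0.409

x1 ∧ x2 = a·b on (0.6800, 0.8500) = 0.5780
¬x4 = 1 − 0.8000 = 0.2000
¬x4 ∨ x1 = a + b − a·b on (0.2000, 0.6800) = 0.7440
x2 ∨ x1 = a + b − a·b on (0.8500, 0.6800) = 0.9520
(¬x4 ∨ x1) ∧ (x2 ∨ x1) = a·b on (0.7440, 0.9520) = 0.7083
(x1 ∧ x2) ∧ ((¬x4 ∨ x1) ∧ (x2 ∨ x1)) = a·b on (0.5780, 0.7083) = 0.4094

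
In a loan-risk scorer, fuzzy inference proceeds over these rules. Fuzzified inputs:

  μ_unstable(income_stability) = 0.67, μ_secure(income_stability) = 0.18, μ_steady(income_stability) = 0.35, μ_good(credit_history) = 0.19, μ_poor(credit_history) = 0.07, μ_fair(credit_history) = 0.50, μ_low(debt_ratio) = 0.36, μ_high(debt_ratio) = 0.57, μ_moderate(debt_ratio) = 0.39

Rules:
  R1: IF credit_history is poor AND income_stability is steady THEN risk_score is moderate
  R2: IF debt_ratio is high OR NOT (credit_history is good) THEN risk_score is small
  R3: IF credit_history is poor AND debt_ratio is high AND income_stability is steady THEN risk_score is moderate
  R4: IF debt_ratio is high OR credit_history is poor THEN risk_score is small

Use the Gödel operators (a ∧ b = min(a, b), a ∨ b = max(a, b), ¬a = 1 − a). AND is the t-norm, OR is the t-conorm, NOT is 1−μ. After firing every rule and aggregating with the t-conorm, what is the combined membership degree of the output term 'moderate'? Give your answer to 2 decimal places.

R1: poor=0.07, steady=0.35; AND[min(a, b)] → w = 0.07
R2: high=0.57, ¬good=1−0.19=0.81; OR[max(a, b)] → w = 0.81
R3: poor=0.07, high=0.57, steady=0.35; AND[min(a, b)] → w = 0.07
R4: high=0.57, poor=0.07; OR[max(a, b)] → w = 0.57
Rules with consequent 'moderate': {R1, R3} → strengths 0.07, 0.07
Aggregate via t-conorm [max(a, b)]: 0.07

0.07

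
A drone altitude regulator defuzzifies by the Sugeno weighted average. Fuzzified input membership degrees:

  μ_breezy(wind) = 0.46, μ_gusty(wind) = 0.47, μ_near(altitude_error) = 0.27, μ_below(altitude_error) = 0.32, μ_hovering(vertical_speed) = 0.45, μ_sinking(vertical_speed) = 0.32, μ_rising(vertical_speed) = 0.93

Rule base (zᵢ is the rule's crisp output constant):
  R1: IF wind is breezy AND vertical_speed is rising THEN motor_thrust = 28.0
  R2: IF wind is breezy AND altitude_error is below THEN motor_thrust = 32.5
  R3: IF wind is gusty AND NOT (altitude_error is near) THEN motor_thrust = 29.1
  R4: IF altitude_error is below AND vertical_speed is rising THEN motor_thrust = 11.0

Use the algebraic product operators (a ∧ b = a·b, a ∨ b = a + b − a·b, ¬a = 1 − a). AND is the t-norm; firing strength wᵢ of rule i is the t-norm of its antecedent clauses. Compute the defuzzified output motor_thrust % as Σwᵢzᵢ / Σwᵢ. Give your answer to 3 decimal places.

R1 (z=28.0): breezy=0.46, rising=0.93; AND[a·b] → w = 0.4278
R2 (z=32.5): breezy=0.46, below=0.32; AND[a·b] → w = 0.1472
R3 (z=29.1): gusty=0.47, ¬near=1−0.27=0.73; AND[a·b] → w = 0.3431
R4 (z=11.0): below=0.32, rising=0.93; AND[a·b] → w = 0.2976
Weighted average = (0.4278·28.0 + 0.1472·32.5 + 0.3431·29.1 + 0.2976·11.0) / (0.4278 + 0.1472 + 0.3431 + 0.2976)
  = 30.0202 / 1.2157 = 24.694

24.694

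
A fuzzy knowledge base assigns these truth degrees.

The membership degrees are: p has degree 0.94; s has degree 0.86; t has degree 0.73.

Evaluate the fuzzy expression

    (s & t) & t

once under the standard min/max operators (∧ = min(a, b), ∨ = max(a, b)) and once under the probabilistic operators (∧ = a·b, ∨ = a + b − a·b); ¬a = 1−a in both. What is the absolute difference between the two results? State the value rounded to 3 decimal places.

0.272

Under standard min/max:
  s & t = min(a, b) on (0.86, 0.73) = 0.73
  (s & t) & t = min(a, b) on (0.73, 0.73) = 0.73
  → value = 0.7300
Under probabilistic:
  s & t = a·b on (0.8600, 0.7300) = 0.6278
  (s & t) & t = a·b on (0.6278, 0.7300) = 0.4583
  → value = 0.4583
|0.7300 − 0.4583| = 0.272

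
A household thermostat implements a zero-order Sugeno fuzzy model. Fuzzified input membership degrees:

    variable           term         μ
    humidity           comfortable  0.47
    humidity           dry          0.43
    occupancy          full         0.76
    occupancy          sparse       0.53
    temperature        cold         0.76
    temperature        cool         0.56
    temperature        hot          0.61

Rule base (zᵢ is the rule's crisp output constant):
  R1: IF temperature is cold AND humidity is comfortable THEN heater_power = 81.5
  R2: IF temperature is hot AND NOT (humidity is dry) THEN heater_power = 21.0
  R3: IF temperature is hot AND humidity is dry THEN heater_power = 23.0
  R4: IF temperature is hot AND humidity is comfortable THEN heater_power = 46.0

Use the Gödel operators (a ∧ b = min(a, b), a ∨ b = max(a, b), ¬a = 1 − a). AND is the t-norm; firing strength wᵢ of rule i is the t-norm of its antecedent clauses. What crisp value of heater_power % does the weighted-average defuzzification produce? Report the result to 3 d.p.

42.157

R1 (z=81.5): cold=0.76, comfortable=0.47; AND[min(a, b)] → w = 0.47
R2 (z=21.0): hot=0.61, ¬dry=1−0.43=0.57; AND[min(a, b)] → w = 0.57
R3 (z=23.0): hot=0.61, dry=0.43; AND[min(a, b)] → w = 0.43
R4 (z=46.0): hot=0.61, comfortable=0.47; AND[min(a, b)] → w = 0.47
Weighted average = (0.47·81.5 + 0.57·21.0 + 0.43·23.0 + 0.47·46.0) / (0.47 + 0.57 + 0.43 + 0.47)
  = 81.7850 / 1.9400 = 42.157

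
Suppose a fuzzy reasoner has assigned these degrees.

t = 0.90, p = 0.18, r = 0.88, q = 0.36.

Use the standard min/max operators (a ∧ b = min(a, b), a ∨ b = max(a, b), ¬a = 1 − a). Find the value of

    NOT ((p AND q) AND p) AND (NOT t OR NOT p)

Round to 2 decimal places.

p AND q = min(a, b) on (0.18, 0.36) = 0.18
(p AND q) AND p = min(a, b) on (0.18, 0.18) = 0.18
NOT ((p AND q) AND p) = 1 − 0.18 = 0.82
NOT t = 1 − 0.90 = 0.10
NOT p = 1 − 0.18 = 0.82
NOT t OR NOT p = max(a, b) on (0.10, 0.82) = 0.82
NOT ((p AND q) AND p) AND (NOT t OR NOT p) = min(a, b) on (0.82, 0.82) = 0.82

0.82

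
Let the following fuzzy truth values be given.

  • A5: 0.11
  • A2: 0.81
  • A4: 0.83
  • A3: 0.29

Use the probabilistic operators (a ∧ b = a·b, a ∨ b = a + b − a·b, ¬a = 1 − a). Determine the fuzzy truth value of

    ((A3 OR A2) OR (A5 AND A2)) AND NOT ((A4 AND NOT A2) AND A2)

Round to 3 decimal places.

A3 OR A2 = a + b − a·b on (0.2900, 0.8100) = 0.8651
A5 AND A2 = a·b on (0.1100, 0.8100) = 0.0891
(A3 OR A2) OR (A5 AND A2) = a + b − a·b on (0.8651, 0.0891) = 0.8771
NOT A2 = 1 − 0.8100 = 0.1900
A4 AND NOT A2 = a·b on (0.8300, 0.1900) = 0.1577
(A4 AND NOT A2) AND A2 = a·b on (0.1577, 0.8100) = 0.1277
NOT ((A4 AND NOT A2) AND A2) = 1 − 0.1277 = 0.8723
((A3 OR A2) OR (A5 AND A2)) AND NOT ((A4 AND NOT A2) AND A2) = a·b on (0.8771, 0.8723) = 0.7651

0.765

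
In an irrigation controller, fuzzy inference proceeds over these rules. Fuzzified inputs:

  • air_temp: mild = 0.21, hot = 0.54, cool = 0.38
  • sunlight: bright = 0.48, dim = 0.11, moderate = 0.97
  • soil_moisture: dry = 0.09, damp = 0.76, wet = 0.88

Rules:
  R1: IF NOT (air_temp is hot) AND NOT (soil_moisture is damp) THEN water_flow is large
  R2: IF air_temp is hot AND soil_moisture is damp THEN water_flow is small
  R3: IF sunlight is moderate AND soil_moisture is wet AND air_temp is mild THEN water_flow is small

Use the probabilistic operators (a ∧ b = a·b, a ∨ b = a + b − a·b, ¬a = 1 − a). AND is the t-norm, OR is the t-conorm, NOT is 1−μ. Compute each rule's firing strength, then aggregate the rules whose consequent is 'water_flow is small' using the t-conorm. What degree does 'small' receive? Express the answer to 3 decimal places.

R1: ¬hot=1−0.54=0.46, ¬damp=1−0.76=0.24; AND[a·b] → w = 0.1104
R2: hot=0.54, damp=0.76; AND[a·b] → w = 0.4104
R3: moderate=0.97, wet=0.88, mild=0.21; AND[a·b] → w = 0.1793
Rules with consequent 'small': {R2, R3} → strengths 0.4104, 0.1793
Aggregate via t-conorm [a + b − a·b]: 0.5161

0.516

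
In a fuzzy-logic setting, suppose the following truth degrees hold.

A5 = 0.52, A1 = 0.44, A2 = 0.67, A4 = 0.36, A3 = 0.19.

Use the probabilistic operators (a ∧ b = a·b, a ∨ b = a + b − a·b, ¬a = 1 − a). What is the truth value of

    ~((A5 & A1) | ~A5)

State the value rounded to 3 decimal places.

0.401

A5 & A1 = a·b on (0.5200, 0.4400) = 0.2288
~A5 = 1 − 0.5200 = 0.4800
(A5 & A1) | ~A5 = a + b − a·b on (0.2288, 0.4800) = 0.5990
~((A5 & A1) | ~A5) = 1 − 0.5990 = 0.4010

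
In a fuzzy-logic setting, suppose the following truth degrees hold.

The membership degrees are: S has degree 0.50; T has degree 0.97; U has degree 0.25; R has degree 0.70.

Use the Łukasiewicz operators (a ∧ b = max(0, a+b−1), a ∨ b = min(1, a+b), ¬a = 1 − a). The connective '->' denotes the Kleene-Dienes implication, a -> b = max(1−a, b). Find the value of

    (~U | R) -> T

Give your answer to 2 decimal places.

0.97

~U = 1 − 0.25 = 0.75
~U | R = min(1, a+b) on (0.75, 0.70) = 1.00
(~U | R) -> T  [Kleene-Dienes: max(1−a, b)] with a=1.00, b=0.97 → 0.97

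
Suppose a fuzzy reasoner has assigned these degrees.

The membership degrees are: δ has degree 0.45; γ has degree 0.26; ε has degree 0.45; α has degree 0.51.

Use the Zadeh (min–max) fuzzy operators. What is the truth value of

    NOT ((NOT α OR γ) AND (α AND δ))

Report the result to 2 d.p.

0.55

NOT α = 1 − 0.51 = 0.49
NOT α OR γ = max(a, b) on (0.49, 0.26) = 0.49
α AND δ = min(a, b) on (0.51, 0.45) = 0.45
(NOT α OR γ) AND (α AND δ) = min(a, b) on (0.49, 0.45) = 0.45
NOT ((NOT α OR γ) AND (α AND δ)) = 1 − 0.45 = 0.55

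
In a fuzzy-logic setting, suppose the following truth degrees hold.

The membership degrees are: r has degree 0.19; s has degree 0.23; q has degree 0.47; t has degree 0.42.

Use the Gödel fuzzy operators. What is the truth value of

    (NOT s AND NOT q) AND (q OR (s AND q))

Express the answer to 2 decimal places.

NOT s = 1 − 0.23 = 0.77
NOT q = 1 − 0.47 = 0.53
NOT s AND NOT q = min(a, b) on (0.77, 0.53) = 0.53
s AND q = min(a, b) on (0.23, 0.47) = 0.23
q OR (s AND q) = max(a, b) on (0.47, 0.23) = 0.47
(NOT s AND NOT q) AND (q OR (s AND q)) = min(a, b) on (0.53, 0.47) = 0.47

0.47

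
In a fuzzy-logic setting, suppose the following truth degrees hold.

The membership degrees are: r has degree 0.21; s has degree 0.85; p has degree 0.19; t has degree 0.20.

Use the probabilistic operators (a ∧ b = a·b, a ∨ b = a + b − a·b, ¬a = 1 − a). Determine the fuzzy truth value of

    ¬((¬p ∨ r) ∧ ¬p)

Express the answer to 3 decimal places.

0.312

¬p = 1 − 0.1900 = 0.8100
¬p ∨ r = a + b − a·b on (0.8100, 0.2100) = 0.8499
¬p = 1 − 0.1900 = 0.8100
(¬p ∨ r) ∧ ¬p = a·b on (0.8499, 0.8100) = 0.6884
¬((¬p ∨ r) ∧ ¬p) = 1 − 0.6884 = 0.3116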